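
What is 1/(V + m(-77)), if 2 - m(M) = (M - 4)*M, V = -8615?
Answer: -1/14850 ≈ -6.7340e-5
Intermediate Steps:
m(M) = 2 - M*(-4 + M) (m(M) = 2 - (M - 4)*M = 2 - (-4 + M)*M = 2 - M*(-4 + M))
1/(V + m(-77)) = 1/(-8615 + (2 - 1*(-77)² + 4*(-77))) = 1/(-8615 + (2 - 1*5929 - 308)) = 1/(-8615 + (2 - 5929 - 308)) = 1/(-8615 - 6235) = 1/(-14850) = -1/14850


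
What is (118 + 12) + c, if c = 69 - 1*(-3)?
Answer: 202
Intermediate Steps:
c = 72 (c = 69 + 3 = 72)
(118 + 12) + c = (118 + 12) + 72 = 130 + 72 = 202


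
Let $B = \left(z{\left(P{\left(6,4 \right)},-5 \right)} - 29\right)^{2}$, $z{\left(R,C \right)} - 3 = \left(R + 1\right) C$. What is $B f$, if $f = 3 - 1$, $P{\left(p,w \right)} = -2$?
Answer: $882$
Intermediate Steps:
$z{\left(R,C \right)} = 3 + C \left(1 + R\right)$ ($z{\left(R,C \right)} = 3 + \left(R + 1\right) C = 3 + \left(1 + R\right) C = 3 + C \left(1 + R\right)$)
$f = 2$ ($f = 3 - 1 = 2$)
$B = 441$ ($B = \left(\left(3 - 5 - -10\right) - 29\right)^{2} = \left(\left(3 - 5 + 10\right) - 29\right)^{2} = \left(8 - 29\right)^{2} = \left(-21\right)^{2} = 441$)
$B f = 441 \cdot 2 = 882$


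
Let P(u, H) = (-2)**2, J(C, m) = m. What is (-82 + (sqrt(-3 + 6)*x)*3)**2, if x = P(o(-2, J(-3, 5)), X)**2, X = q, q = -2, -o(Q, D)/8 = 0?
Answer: 13636 - 7872*sqrt(3) ≈ 1.2960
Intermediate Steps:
o(Q, D) = 0 (o(Q, D) = -8*0 = 0)
X = -2
P(u, H) = 4
x = 16 (x = 4**2 = 16)
(-82 + (sqrt(-3 + 6)*x)*3)**2 = (-82 + (sqrt(-3 + 6)*16)*3)**2 = (-82 + (sqrt(3)*16)*3)**2 = (-82 + (16*sqrt(3))*3)**2 = (-82 + 48*sqrt(3))**2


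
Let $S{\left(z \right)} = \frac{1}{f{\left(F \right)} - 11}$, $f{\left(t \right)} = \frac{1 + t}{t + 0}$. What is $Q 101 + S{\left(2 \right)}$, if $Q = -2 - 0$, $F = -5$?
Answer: $- \frac{10307}{51} \approx -202.1$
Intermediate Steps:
$Q = -2$ ($Q = -2 + 0 = -2$)
$f{\left(t \right)} = \frac{1 + t}{t}$
$S{\left(z \right)} = - \frac{5}{51}$ ($S{\left(z \right)} = \frac{1}{\frac{1 - 5}{-5} - 11} = \frac{1}{\left(- \frac{1}{5}\right) \left(-4\right) - 11} = \frac{1}{\frac{4}{5} - 11} = \frac{1}{- \frac{51}{5}} = - \frac{5}{51}$)
$Q 101 + S{\left(2 \right)} = \left(-2\right) 101 - \frac{5}{51} = -202 - \frac{5}{51} = - \frac{10307}{51}$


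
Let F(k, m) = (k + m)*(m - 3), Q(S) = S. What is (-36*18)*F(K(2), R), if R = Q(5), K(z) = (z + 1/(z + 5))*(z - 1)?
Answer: -64800/7 ≈ -9257.1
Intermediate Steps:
K(z) = (-1 + z)*(z + 1/(5 + z)) (K(z) = (z + 1/(5 + z))*(-1 + z) = (-1 + z)*(z + 1/(5 + z)))
R = 5
F(k, m) = (-3 + m)*(k + m) (F(k, m) = (k + m)*(-3 + m) = (-3 + m)*(k + m))
(-36*18)*F(K(2), R) = (-36*18)*(5² - 3*(-1 + 2³ - 4*2 + 4*2²)/(5 + 2) - 3*5 + ((-1 + 2³ - 4*2 + 4*2²)/(5 + 2))*5) = -648*(25 - 3*(-1 + 8 - 8 + 4*4)/7 - 15 + ((-1 + 8 - 8 + 4*4)/7)*5) = -648*(25 - 3*(-1 + 8 - 8 + 16)/7 - 15 + ((-1 + 8 - 8 + 16)/7)*5) = -648*(25 - 3*15/7 - 15 + ((⅐)*15)*5) = -648*(25 - 3*15/7 - 15 + (15/7)*5) = -648*(25 - 45/7 - 15 + 75/7) = -648*100/7 = -64800/7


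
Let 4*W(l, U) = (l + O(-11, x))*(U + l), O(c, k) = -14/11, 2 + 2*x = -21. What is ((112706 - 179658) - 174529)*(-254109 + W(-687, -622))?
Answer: 27887916247/4 ≈ 6.9720e+9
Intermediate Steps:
x = -23/2 (x = -1 + (½)*(-21) = -1 - 21/2 = -23/2 ≈ -11.500)
O(c, k) = -14/11 (O(c, k) = -14*1/11 = -14/11)
W(l, U) = (-14/11 + l)*(U + l)/4 (W(l, U) = ((l - 14/11)*(U + l))/4 = ((-14/11 + l)*(U + l))/4 = (-14/11 + l)*(U + l)/4)
((112706 - 179658) - 174529)*(-254109 + W(-687, -622)) = ((112706 - 179658) - 174529)*(-254109 + (-7/22*(-622) - 7/22*(-687) + (¼)*(-687)² + (¼)*(-622)*(-687))) = (-66952 - 174529)*(-254109 + (2177/11 + 4809/22 + (¼)*471969 + 213657/2)) = -241481*(-254109 + (2177/11 + 4809/22 + 471969/4 + 213657/2)) = -241481*(-254109 + 900949/4) = -241481*(-115487/4) = 27887916247/4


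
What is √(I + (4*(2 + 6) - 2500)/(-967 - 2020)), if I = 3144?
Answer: 2*√7014667813/2987 ≈ 56.079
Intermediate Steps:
√(I + (4*(2 + 6) - 2500)/(-967 - 2020)) = √(3144 + (4*(2 + 6) - 2500)/(-967 - 2020)) = √(3144 + (4*8 - 2500)/(-2987)) = √(3144 + (32 - 2500)*(-1/2987)) = √(3144 - 2468*(-1/2987)) = √(3144 + 2468/2987) = √(9393596/2987) = 2*√7014667813/2987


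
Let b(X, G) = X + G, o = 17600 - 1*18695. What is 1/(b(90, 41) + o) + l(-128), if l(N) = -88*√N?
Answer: -1/964 - 704*I*√2 ≈ -0.0010373 - 995.61*I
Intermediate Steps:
o = -1095 (o = 17600 - 18695 = -1095)
b(X, G) = G + X
1/(b(90, 41) + o) + l(-128) = 1/((41 + 90) - 1095) - 704*I*√2 = 1/(131 - 1095) - 704*I*√2 = 1/(-964) - 704*I*√2 = -1/964 - 704*I*√2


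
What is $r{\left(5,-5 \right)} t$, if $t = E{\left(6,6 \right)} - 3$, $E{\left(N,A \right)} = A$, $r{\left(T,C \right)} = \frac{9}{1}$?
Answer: $27$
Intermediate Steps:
$r{\left(T,C \right)} = 9$ ($r{\left(T,C \right)} = 9 \cdot 1 = 9$)
$t = 3$ ($t = 6 - 3 = 3$)
$r{\left(5,-5 \right)} t = 9 \cdot 3 = 27$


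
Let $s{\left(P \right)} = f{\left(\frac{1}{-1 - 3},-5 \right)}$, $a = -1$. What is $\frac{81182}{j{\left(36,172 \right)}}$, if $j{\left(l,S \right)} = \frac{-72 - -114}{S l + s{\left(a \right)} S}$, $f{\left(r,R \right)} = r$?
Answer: $\frac{249594059}{21} \approx 1.1885 \cdot 10^{7}$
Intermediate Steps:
$s{\left(P \right)} = - \frac{1}{4}$ ($s{\left(P \right)} = \frac{1}{-1 - 3} = \frac{1}{-4} = - \frac{1}{4}$)
$j{\left(l,S \right)} = \frac{42}{- \frac{S}{4} + S l}$ ($j{\left(l,S \right)} = \frac{-72 - -114}{S l - \frac{S}{4}} = \frac{-72 + 114}{- \frac{S}{4} + S l} = \frac{42}{- \frac{S}{4} + S l}$)
$\frac{81182}{j{\left(36,172 \right)}} = \frac{81182}{168 \cdot \frac{1}{172} \frac{1}{-1 + 4 \cdot 36}} = \frac{81182}{168 \cdot \frac{1}{172} \frac{1}{-1 + 144}} = \frac{81182}{168 \cdot \frac{1}{172} \cdot \frac{1}{143}} = \frac{81182}{\frac{42}{6149}} = 81182 \cdot \frac{6149}{42} = \frac{249594059}{21}$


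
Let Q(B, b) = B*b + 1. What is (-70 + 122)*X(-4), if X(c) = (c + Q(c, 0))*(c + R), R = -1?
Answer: 780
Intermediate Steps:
Q(B, b) = 1 + B*b
X(c) = (1 + c)*(-1 + c) (X(c) = (c + (1 + c*0))*(c - 1) = (c + (1 + 0))*(-1 + c) = (c + 1)*(-1 + c) = (1 + c)*(-1 + c))
(-70 + 122)*X(-4) = (-70 + 122)*(-1 + (-4)²) = 52*(-1 + 16) = 52*15 = 780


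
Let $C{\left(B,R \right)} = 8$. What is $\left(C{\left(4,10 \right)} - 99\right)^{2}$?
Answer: $8281$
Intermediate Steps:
$\left(C{\left(4,10 \right)} - 99\right)^{2} = \left(8 - 99\right)^{2} = \left(-91\right)^{2} = 8281$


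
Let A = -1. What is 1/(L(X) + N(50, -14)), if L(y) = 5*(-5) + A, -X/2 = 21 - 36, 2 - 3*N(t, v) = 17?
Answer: -1/31 ≈ -0.032258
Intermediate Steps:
N(t, v) = -5 (N(t, v) = 2/3 - 1/3*17 = 2/3 - 17/3 = -5)
X = 30 (X = -2*(21 - 36) = -2*(-15) = 30)
L(y) = -26 (L(y) = 5*(-5) - 1 = -25 - 1 = -26)
1/(L(X) + N(50, -14)) = 1/(-26 - 5) = 1/(-31) = -1/31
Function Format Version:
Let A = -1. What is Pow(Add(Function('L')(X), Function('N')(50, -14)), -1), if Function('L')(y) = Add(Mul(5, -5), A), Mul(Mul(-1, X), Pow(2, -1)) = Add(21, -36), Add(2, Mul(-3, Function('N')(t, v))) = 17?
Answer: Rational(-1, 31) ≈ -0.032258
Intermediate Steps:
Function('N')(t, v) = -5 (Function('N')(t, v) = Add(Rational(2, 3), Mul(Rational(-1, 3), 17)) = Add(Rational(2, 3), Rational(-17, 3)) = -5)
X = 30 (X = Mul(-2, Add(21, -36)) = Mul(-2, -15) = 30)
Function('L')(y) = -26 (Function('L')(y) = Add(Mul(5, -5), -1) = Add(-25, -1) = -26)
Pow(Add(Function('L')(X), Function('N')(50, -14)), -1) = Pow(Add(-26, -5), -1) = Pow(-31, -1) = Rational(-1, 31)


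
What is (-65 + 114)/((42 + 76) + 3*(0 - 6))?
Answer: 49/100 ≈ 0.49000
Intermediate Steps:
(-65 + 114)/((42 + 76) + 3*(0 - 6)) = 49/(118 + 3*(-6)) = 49/(118 - 18) = 49/100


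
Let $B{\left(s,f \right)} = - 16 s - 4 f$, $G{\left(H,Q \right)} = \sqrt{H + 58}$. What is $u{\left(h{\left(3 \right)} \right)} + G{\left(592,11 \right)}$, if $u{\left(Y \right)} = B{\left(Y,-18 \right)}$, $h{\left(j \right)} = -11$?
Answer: $248 + 5 \sqrt{26} \approx 273.5$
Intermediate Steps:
$G{\left(H,Q \right)} = \sqrt{58 + H}$
$u{\left(Y \right)} = 72 - 16 Y$ ($u{\left(Y \right)} = - 16 Y - -72 = - 16 Y + 72 = 72 - 16 Y$)
$u{\left(h{\left(3 \right)} \right)} + G{\left(592,11 \right)} = \left(72 - -176\right) + \sqrt{58 + 592} = \left(72 + 176\right) + \sqrt{650} = 248 + 5 \sqrt{26}$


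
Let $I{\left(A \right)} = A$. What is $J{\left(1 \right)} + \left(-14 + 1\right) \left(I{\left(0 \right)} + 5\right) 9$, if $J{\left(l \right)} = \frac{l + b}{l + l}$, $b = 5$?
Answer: $-582$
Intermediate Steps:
$J{\left(l \right)} = \frac{5 + l}{2 l}$ ($J{\left(l \right)} = \frac{l + 5}{l + l} = \frac{5 + l}{2 l}$)
$J{\left(1 \right)} + \left(-14 + 1\right) \left(I{\left(0 \right)} + 5\right) 9 = \frac{5 + 1}{2 \cdot 1} + \left(-14 + 1\right) \left(0 + 5\right) 9 = \frac{1}{2} \cdot 1 \cdot 6 + \left(-13\right) 5 \cdot 9 = 3 - 585 = -582$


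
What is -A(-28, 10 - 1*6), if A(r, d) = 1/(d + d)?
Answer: -1/8 ≈ -0.12500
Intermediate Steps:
A(r, d) = 1/(2*d)
-A(-28, 10 - 1*6) = -1/(2*(10 - 1*6)) = -1/(2*(10 - 6)) = -1/(2*4) = -1*1/8 = -1/8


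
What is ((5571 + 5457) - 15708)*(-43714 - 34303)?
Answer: 365119560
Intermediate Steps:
((5571 + 5457) - 15708)*(-43714 - 34303) = (11028 - 15708)*(-78017) = -4680*(-78017) = 365119560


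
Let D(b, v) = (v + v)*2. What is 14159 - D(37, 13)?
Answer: 14107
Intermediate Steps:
D(b, v) = 4*v (D(b, v) = (2*v)*2 = 4*v)
14159 - D(37, 13) = 14159 - 4*13 = 14159 - 1*52 = 14159 - 52 = 14107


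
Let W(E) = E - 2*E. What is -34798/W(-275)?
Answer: -34798/275 ≈ -126.54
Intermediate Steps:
W(E) = -E
-34798/W(-275) = -34798/((-1*(-275))) = -34798/275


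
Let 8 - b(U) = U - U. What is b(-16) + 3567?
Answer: 3575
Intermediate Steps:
b(U) = 8 (b(U) = 8 - (U - U) = 8 - 1*0 = 8 + 0 = 8)
b(-16) + 3567 = 8 + 3567 = 3575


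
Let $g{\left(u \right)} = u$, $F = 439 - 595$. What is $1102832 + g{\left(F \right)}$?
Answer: $1102676$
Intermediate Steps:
$F = -156$ ($F = 439 - 595 = -156$)
$1102832 + g{\left(F \right)} = 1102832 - 156 = 1102676$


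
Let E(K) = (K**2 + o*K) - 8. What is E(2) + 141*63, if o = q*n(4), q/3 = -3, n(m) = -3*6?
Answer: 9203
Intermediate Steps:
n(m) = -18
q = -9 (q = 3*(-3) = -9)
o = 162 (o = -9*(-18) = 162)
E(K) = -8 + K**2 + 162*K (E(K) = (K**2 + 162*K) - 8 = -8 + K**2 + 162*K)
E(2) + 141*63 = (-8 + 2**2 + 162*2) + 141*63 = (-8 + 4 + 324) + 8883 = 320 + 8883 = 9203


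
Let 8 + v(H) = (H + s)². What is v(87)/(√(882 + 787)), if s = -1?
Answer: 7388*√1669/1669 ≈ 180.84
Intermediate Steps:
v(H) = -8 + (-1 + H)² (v(H) = -8 + (H - 1)² = -8 + (-1 + H)²)
v(87)/(√(882 + 787)) = (-8 + (-1 + 87)²)/(√(882 + 787)) = (-8 + 86²)/(√1669) = (-8 + 7396)*(√1669/1669) = 7388*(√1669/1669) = 7388*√1669/1669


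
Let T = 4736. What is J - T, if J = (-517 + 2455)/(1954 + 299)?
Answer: -3556090/751 ≈ -4735.1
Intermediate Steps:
J = 646/751 (J = 1938/2253 = 1938*(1/2253) = 646/751 ≈ 0.86019)
J - T = 646/751 - 1*4736 = 646/751 - 4736 = -3556090/751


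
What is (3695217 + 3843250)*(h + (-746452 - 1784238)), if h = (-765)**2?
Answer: -14665823702155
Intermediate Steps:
h = 585225
(3695217 + 3843250)*(h + (-746452 - 1784238)) = (3695217 + 3843250)*(585225 + (-746452 - 1784238)) = 7538467*(585225 - 2530690) = 7538467*(-1945465) = -14665823702155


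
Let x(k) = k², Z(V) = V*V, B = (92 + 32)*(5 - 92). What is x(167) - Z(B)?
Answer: -116353055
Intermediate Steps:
B = -10788 (B = 124*(-87) = -10788)
Z(V) = V²
x(167) - Z(B) = 167² - 1*(-10788)² = 27889 - 1*116380944 = 27889 - 116380944 = -116353055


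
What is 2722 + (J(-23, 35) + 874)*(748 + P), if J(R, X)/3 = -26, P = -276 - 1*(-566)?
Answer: 828970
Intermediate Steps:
P = 290 (P = -276 + 566 = 290)
J(R, X) = -78 (J(R, X) = 3*(-26) = -78)
2722 + (J(-23, 35) + 874)*(748 + P) = 2722 + (-78 + 874)*(748 + 290) = 2722 + 796*1038 = 2722 + 826248 = 828970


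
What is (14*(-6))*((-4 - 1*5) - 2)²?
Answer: -10164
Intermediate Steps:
(14*(-6))*((-4 - 1*5) - 2)² = -84*((-4 - 5) - 2)² = -84*(-9 - 2)² = -84*(-11)² = -84*121 = -10164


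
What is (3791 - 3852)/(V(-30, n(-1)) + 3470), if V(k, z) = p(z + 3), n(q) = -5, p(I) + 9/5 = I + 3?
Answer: -305/17346 ≈ -0.017583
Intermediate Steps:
p(I) = 6/5 + I (p(I) = -9/5 + (I + 3) = -9/5 + (3 + I) = 6/5 + I)
V(k, z) = 21/5 + z (V(k, z) = 6/5 + (z + 3) = 6/5 + (3 + z) = 21/5 + z)
(3791 - 3852)/(V(-30, n(-1)) + 3470) = (3791 - 3852)/((21/5 - 5) + 3470) = -61/(-4/5 + 3470) = -61/17346/5 = -61*5/17346 = -305/17346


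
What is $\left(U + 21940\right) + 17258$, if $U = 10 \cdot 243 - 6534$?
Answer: $35094$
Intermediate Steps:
$U = -4104$ ($U = 2430 - 6534 = -4104$)
$\left(U + 21940\right) + 17258 = \left(-4104 + 21940\right) + 17258 = 17836 + 17258 = 35094$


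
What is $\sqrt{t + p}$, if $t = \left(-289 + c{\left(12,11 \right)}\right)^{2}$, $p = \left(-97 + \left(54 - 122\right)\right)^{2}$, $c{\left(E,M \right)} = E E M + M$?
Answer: $\sqrt{1732861} \approx 1316.4$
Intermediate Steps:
$c{\left(E,M \right)} = M + M E^{2}$ ($c{\left(E,M \right)} = E^{2} M + M = M E^{2} + M = M + M E^{2}$)
$p = 27225$ ($p = \left(-97 - 68\right)^{2} = \left(-165\right)^{2} = 27225$)
$t = 1705636$ ($t = \left(-289 + 11 \left(1 + 12^{2}\right)\right)^{2} = \left(-289 + 11 \left(1 + 144\right)\right)^{2} = \left(-289 + 11 \cdot 145\right)^{2} = \left(-289 + 1595\right)^{2} = 1306^{2} = 1705636$)
$\sqrt{t + p} = \sqrt{1705636 + 27225} = \sqrt{1732861}$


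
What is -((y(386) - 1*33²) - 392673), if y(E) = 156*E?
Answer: 333546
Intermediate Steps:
-((y(386) - 1*33²) - 392673) = -((156*386 - 1*33²) - 392673) = -((60216 - 1*1089) - 392673) = -((60216 - 1089) - 392673) = -(59127 - 392673) = -1*(-333546) = 333546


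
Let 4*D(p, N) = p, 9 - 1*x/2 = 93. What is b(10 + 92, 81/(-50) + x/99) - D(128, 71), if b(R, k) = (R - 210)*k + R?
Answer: 117764/275 ≈ 428.23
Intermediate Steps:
x = -168 (x = 18 - 2*93 = 18 - 186 = -168)
D(p, N) = p/4
b(R, k) = R + k*(-210 + R) (b(R, k) = (-210 + R)*k + R = k*(-210 + R) + R = R + k*(-210 + R))
b(10 + 92, 81/(-50) + x/99) - D(128, 71) = ((10 + 92) - 210*(81/(-50) - 168/99) + (10 + 92)*(81/(-50) - 168/99)) - 128/4 = (102 - 210*(81*(-1/50) - 168*1/99) + 102*(81*(-1/50) - 168*1/99)) - 1*32 = (102 - 210*(-81/50 - 56/33) + 102*(-81/50 - 56/33)) - 32 = (102 - 210*(-5473/1650) + 102*(-5473/1650)) - 32 = (102 + 38311/55 - 93041/275) - 32 = 126564/275 - 32 = 117764/275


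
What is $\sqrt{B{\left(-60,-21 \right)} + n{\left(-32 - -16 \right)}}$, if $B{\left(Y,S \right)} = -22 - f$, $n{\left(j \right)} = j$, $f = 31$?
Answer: $i \sqrt{69} \approx 8.3066 i$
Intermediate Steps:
$B{\left(Y,S \right)} = -53$ ($B{\left(Y,S \right)} = -22 - 31 = -53$)
$\sqrt{B{\left(-60,-21 \right)} + n{\left(-32 - -16 \right)}} = \sqrt{-53 - 16} = \sqrt{-69} = i \sqrt{69}$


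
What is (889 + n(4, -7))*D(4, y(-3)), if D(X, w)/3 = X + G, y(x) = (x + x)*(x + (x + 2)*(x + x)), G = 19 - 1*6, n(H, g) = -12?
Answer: 44727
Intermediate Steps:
G = 13 (G = 19 - 6 = 13)
y(x) = 2*x*(x + 2*x*(2 + x)) (y(x) = (2*x)*(x + (2 + x)*(2*x)) = (2*x)*(x + 2*x*(2 + x)) = 2*x*(x + 2*x*(2 + x)))
D(X, w) = 39 + 3*X (D(X, w) = 3*(X + 13) = 3*(13 + X) = 39 + 3*X)
(889 + n(4, -7))*D(4, y(-3)) = (889 - 12)*(39 + 3*4) = 877*(39 + 12) = 877*51 = 44727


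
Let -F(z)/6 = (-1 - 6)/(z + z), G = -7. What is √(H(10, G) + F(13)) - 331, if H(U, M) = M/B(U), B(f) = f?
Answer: -331 + √15470/130 ≈ -330.04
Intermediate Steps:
F(z) = 21/z (F(z) = -6*(-1 - 6)/(z + z) = -(-42)/(2*z) = -(-42)*1/(2*z) = -(-21)/z = 21/z)
H(U, M) = M/U
√(H(10, G) + F(13)) - 331 = √(-7/10 + 21/13) - 331 = √(119/130) - 331 = √15470/130 - 331 = -331 + √15470/130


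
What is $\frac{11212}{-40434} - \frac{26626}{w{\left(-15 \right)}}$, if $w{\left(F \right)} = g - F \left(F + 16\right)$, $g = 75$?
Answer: $- \frac{89800397}{303255} \approx -296.12$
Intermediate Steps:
$w{\left(F \right)} = 75 - F \left(16 + F\right)$ ($w{\left(F \right)} = 75 - F \left(F + 16\right) = 75 - F \left(16 + F\right)$)
$\frac{11212}{-40434} - \frac{26626}{w{\left(-15 \right)}} = \frac{11212}{-40434} - \frac{26626}{75 - \left(-15\right)^{2} - -240} = 11212 \left(- \frac{1}{40434}\right) - \frac{26626}{75 - 225 + 240} = - \frac{5606}{20217} - \frac{26626}{75 - 225 + 240} = - \frac{5606}{20217} - \frac{26626}{90} = - \frac{5606}{20217} - \frac{13313}{45} = - \frac{89800397}{303255}$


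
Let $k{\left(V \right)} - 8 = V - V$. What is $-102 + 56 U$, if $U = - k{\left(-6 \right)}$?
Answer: $-550$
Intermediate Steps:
$k{\left(V \right)} = 8$ ($k{\left(V \right)} = 8 + \left(V - V\right) = 8 + 0 = 8$)
$U = -8$ ($U = \left(-1\right) 8 = -8$)
$-102 + 56 U = -102 + 56 \left(-8\right) = -102 - 448 = -550$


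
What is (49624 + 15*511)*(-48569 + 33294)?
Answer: -875089475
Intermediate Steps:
(49624 + 15*511)*(-48569 + 33294) = (49624 + 7665)*(-15275) = 57289*(-15275) = -875089475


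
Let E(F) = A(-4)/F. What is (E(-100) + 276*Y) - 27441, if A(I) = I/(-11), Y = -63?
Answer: -12327976/275 ≈ -44829.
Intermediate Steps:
A(I) = -I/11 (A(I) = I*(-1/11) = -I/11)
E(F) = 4/(11*F) (E(F) = (-1/11*(-4))/F = 4/(11*F))
(E(-100) + 276*Y) - 27441 = ((4/11)/(-100) + 276*(-63)) - 27441 = ((4/11)*(-1/100) - 17388) - 27441 = (-1/275 - 17388) - 27441 = -4781701/275 - 27441 = -12327976/275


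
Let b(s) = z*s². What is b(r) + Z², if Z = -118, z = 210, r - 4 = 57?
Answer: 795334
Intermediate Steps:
r = 61 (r = 4 + 57 = 61)
b(s) = 210*s²
b(r) + Z² = 210*61² + (-118)² = 210*3721 + 13924 = 781410 + 13924 = 795334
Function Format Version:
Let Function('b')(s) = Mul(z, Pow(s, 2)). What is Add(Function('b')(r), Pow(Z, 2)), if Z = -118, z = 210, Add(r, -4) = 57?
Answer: 795334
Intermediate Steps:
r = 61 (r = Add(4, 57) = 61)
Function('b')(s) = Mul(210, Pow(s, 2))
Add(Function('b')(r), Pow(Z, 2)) = Add(Mul(210, Pow(61, 2)), Pow(-118, 2)) = Add(Mul(210, 3721), 13924) = Add(781410, 13924) = 795334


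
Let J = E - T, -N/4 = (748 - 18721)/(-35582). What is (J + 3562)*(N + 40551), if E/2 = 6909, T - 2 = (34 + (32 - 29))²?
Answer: 11549002982055/17791 ≈ 6.4915e+8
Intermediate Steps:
T = 1371 (T = 2 + (34 + (32 - 29))² = 2 + (34 + 3)² = 2 + 37² = 2 + 1369 = 1371)
N = -35946/17791 (N = -4*(748 - 18721)/(-35582) = -(-71892)*(-1)/35582 = -4*17973/35582 = -35946/17791 ≈ -2.0205)
E = 13818 (E = 2*6909 = 13818)
J = 12447 (J = 13818 - 1*1371 = 13818 - 1371 = 12447)
(J + 3562)*(N + 40551) = (12447 + 3562)*(-35946/17791 + 40551) = 16009*(721406895/17791) = 11549002982055/17791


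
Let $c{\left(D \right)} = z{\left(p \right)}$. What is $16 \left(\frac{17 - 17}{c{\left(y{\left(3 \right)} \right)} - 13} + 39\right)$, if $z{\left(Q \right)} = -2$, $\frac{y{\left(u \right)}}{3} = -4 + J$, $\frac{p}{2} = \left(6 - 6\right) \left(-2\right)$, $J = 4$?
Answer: $624$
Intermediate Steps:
$p = 0$ ($p = 2 \left(6 - 6\right) \left(-2\right) = 2 \cdot 0 \left(-2\right) = 2 \cdot 0 = 0$)
$y{\left(u \right)} = 0$ ($y{\left(u \right)} = 3 \left(-4 + 4\right) = 3 \cdot 0 = 0$)
$c{\left(D \right)} = -2$
$16 \left(\frac{17 - 17}{c{\left(y{\left(3 \right)} \right)} - 13} + 39\right) = 16 \left(\frac{17 - 17}{-2 - 13} + 39\right) = 16 \left(\frac{0}{-15} + 39\right) = 16 \left(0 \left(- \frac{1}{15}\right) + 39\right) = 16 \left(0 + 39\right) = 16 \cdot 39 = 624$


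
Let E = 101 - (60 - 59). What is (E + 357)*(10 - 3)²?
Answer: 22393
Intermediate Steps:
E = 100 (E = 101 - 1*1 = 101 - 1 = 100)
(E + 357)*(10 - 3)² = (100 + 357)*(10 - 3)² = 457*7² = 457*49 = 22393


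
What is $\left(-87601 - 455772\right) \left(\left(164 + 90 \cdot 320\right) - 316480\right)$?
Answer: $156228431468$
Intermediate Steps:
$\left(-87601 - 455772\right) \left(\left(164 + 90 \cdot 320\right) - 316480\right) = - 543373 \left(\left(164 + 28800\right) - 316480\right) = - 543373 \left(28964 - 316480\right) = \left(-543373\right) \left(-287516\right) = 156228431468$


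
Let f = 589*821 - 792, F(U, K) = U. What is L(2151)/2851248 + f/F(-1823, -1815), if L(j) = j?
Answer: -458837678141/1732608368 ≈ -264.82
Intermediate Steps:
f = 482777 (f = 483569 - 792 = 482777)
L(2151)/2851248 + f/F(-1823, -1815) = 2151/2851248 + 482777/(-1823) = 2151*(1/2851248) + 482777*(-1/1823) = 717/950416 - 482777/1823 = -458837678141/1732608368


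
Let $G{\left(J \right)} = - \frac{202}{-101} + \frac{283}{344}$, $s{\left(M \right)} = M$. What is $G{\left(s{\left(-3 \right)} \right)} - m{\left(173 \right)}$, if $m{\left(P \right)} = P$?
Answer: $- \frac{58541}{344} \approx -170.18$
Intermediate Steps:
$G{\left(J \right)} = \frac{971}{344}$ ($G{\left(J \right)} = \left(-202\right) \left(- \frac{1}{101}\right) + 283 \cdot \frac{1}{344} = 2 + \frac{283}{344} = \frac{971}{344}$)
$G{\left(s{\left(-3 \right)} \right)} - m{\left(173 \right)} = \frac{971}{344} - 173 = - \frac{58541}{344}$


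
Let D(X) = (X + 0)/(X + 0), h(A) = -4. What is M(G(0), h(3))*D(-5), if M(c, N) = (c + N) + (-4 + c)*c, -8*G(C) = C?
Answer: -4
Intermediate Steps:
G(C) = -C/8
D(X) = 1 (D(X) = X/X = 1)
M(c, N) = N + c + c*(-4 + c) (M(c, N) = (N + c) + c*(-4 + c) = N + c + c*(-4 + c))
M(G(0), h(3))*D(-5) = (-4 + (-⅛*0)² - (-3)*0/8)*1 = (-4 + 0² - 3*0)*1 = (-4 + 0 + 0)*1 = -4*1 = -4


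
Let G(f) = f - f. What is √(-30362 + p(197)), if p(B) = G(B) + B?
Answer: I*√30165 ≈ 173.68*I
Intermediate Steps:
G(f) = 0
p(B) = B (p(B) = 0 + B = B)
√(-30362 + p(197)) = √(-30362 + 197) = √(-30165) = I*√30165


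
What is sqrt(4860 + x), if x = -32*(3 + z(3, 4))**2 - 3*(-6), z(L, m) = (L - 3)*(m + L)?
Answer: 3*sqrt(510) ≈ 67.750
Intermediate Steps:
z(L, m) = (-3 + L)*(L + m)
x = -270 (x = -32*(3 + (3**2 - 3*3 - 3*4 + 3*4))**2 - 3*(-6) = -32*(3 + (9 - 9 - 12 + 12))**2 + 18 = -32*(3 + 0)**2 + 18 = -32*3**2 + 18 = -32*9 + 18 = -288 + 18 = -270)
sqrt(4860 + x) = sqrt(4860 - 270) = sqrt(4590) = 3*sqrt(510)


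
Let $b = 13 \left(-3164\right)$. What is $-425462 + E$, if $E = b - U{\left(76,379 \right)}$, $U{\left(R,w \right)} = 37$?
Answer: $-466631$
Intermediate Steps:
$b = -41132$
$E = -41169$ ($E = -41132 - 37 = -41169$)
$-425462 + E = -425462 - 41169 = -466631$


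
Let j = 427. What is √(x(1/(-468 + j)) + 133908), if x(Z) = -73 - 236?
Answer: √133599 ≈ 365.51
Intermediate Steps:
x(Z) = -309
√(x(1/(-468 + j)) + 133908) = √(-309 + 133908) = √133599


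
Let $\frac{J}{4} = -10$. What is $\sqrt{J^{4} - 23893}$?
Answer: $\sqrt{2536107} \approx 1592.5$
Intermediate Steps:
$J = -40$ ($J = 4 \left(-10\right) = -40$)
$\sqrt{J^{4} - 23893} = \sqrt{\left(-40\right)^{4} - 23893} = \sqrt{2560000 - 23893} = \sqrt{2536107}$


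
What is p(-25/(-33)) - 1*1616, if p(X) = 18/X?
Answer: -39806/25 ≈ -1592.2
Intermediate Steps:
p(-25/(-33)) - 1*1616 = 18/((-25/(-33))) - 1*1616 = 18/((-25*(-1/33))) - 1616 = 18/(25/33) - 1616 = 18*(33/25) - 1616 = 594/25 - 1616 = -39806/25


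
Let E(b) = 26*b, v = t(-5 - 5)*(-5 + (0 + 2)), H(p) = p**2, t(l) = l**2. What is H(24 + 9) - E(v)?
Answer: 8889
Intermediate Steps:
v = -300 (v = (-5 - 5)**2*(-5 + (0 + 2)) = (-10)**2*(-5 + 2) = 100*(-3) = -300)
H(24 + 9) - E(v) = (24 + 9)**2 - 26*(-300) = 33**2 - 1*(-7800) = 1089 + 7800 = 8889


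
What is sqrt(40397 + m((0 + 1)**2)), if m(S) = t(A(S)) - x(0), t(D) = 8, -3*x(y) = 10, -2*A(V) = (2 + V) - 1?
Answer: 5*sqrt(14547)/3 ≈ 201.02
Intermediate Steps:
A(V) = -1/2 - V/2 (A(V) = -((2 + V) - 1)/2 = -(1 + V)/2 = -1/2 - V/2)
x(y) = -10/3 (x(y) = -1/3*10 = -10/3)
m(S) = 34/3 (m(S) = 8 - 1*(-10/3) = 8 + 10/3 = 34/3)
sqrt(40397 + m((0 + 1)**2)) = sqrt(40397 + 34/3) = sqrt(121225/3) = 5*sqrt(14547)/3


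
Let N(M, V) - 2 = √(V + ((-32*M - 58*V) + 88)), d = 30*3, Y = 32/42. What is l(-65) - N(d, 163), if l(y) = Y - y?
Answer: 1339/21 - I*√12083 ≈ 63.762 - 109.92*I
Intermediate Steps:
Y = 16/21 (Y = 32*(1/42) = 16/21 ≈ 0.76190)
l(y) = 16/21 - y
d = 90
N(M, V) = 2 + √(88 - 57*V - 32*M) (N(M, V) = 2 + √(V + ((-32*M - 58*V) + 88)) = 2 + √(V + ((-58*V - 32*M) + 88)) = 2 + √(V + (88 - 58*V - 32*M)) = 2 + √(88 - 57*V - 32*M))
l(-65) - N(d, 163) = (16/21 - 1*(-65)) - (2 + √(88 - 57*163 - 32*90)) = (16/21 + 65) - (2 + √(88 - 9291 - 2880)) = 1381/21 - (2 + √(-12083)) = 1381/21 - (2 + I*√12083) = 1381/21 + (-2 - I*√12083) = 1339/21 - I*√12083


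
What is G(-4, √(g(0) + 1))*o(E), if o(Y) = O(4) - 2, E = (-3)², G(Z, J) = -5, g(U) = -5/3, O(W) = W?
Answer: -10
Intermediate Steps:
g(U) = -5/3 (g(U) = -5*⅓ = -5/3)
E = 9
o(Y) = 2 (o(Y) = 4 - 2 = 2)
G(-4, √(g(0) + 1))*o(E) = -5*2 = -10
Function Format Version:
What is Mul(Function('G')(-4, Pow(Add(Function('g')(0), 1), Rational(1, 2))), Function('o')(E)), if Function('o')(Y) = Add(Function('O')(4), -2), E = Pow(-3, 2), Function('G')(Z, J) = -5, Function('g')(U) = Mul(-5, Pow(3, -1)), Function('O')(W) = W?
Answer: -10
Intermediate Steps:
Function('g')(U) = Rational(-5, 3) (Function('g')(U) = Mul(-5, Rational(1, 3)) = Rational(-5, 3))
E = 9
Function('o')(Y) = 2 (Function('o')(Y) = Add(4, -2) = 2)
Mul(Function('G')(-4, Pow(Add(Function('g')(0), 1), Rational(1, 2))), Function('o')(E)) = Mul(-5, 2) = -10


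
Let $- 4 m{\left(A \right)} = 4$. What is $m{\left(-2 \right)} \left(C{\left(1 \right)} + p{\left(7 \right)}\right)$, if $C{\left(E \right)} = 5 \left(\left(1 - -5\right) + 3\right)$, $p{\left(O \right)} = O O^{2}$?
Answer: $-388$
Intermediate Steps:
$m{\left(A \right)} = -1$ ($m{\left(A \right)} = \left(- \frac{1}{4}\right) 4 = -1$)
$p{\left(O \right)} = O^{3}$
$C{\left(E \right)} = 45$ ($C{\left(E \right)} = 5 \left(\left(1 + 5\right) + 3\right) = 5 \left(6 + 3\right) = 5 \cdot 9 = 45$)
$m{\left(-2 \right)} \left(C{\left(1 \right)} + p{\left(7 \right)}\right) = - (45 + 7^{3}) = - (45 + 343) = \left(-1\right) 388 = -388$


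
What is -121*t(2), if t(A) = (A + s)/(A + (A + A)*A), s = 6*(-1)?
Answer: 242/5 ≈ 48.400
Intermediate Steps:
s = -6
t(A) = (-6 + A)/(A + 2*A²) (t(A) = (A - 6)/(A + (A + A)*A) = (-6 + A)/(A + (2*A)*A) = (-6 + A)/(A + 2*A²))
-121*t(2) = -121*(-6 + 2)/(2*(1 + 2*2)) = -121*(-4)/(2*(1 + 4)) = -121*(-4)/(2*5) = -121*(-⅖) = 242/5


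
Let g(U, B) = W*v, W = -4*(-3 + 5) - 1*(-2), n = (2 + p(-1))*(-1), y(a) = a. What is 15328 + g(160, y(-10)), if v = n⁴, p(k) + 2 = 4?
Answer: 13792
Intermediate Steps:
p(k) = 2 (p(k) = -2 + 4 = 2)
n = -4 (n = (2 + 2)*(-1) = 4*(-1) = -4)
W = -6 (W = -4*2 + 2 = -8 + 2 = -6)
v = 256 (v = (-4)⁴ = 256)
g(U, B) = -1536 (g(U, B) = -6*256 = -1536)
15328 + g(160, y(-10)) = 15328 - 1536 = 13792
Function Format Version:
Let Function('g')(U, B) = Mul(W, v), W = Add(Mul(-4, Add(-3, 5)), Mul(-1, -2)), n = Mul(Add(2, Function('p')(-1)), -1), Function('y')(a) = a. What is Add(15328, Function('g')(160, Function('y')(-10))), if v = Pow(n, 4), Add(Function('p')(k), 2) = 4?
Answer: 13792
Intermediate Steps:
Function('p')(k) = 2 (Function('p')(k) = Add(-2, 4) = 2)
n = -4 (n = Mul(Add(2, 2), -1) = Mul(4, -1) = -4)
W = -6 (W = Add(Mul(-4, 2), 2) = Add(-8, 2) = -6)
v = 256 (v = Pow(-4, 4) = 256)
Function('g')(U, B) = -1536 (Function('g')(U, B) = Mul(-6, 256) = -1536)
Add(15328, Function('g')(160, Function('y')(-10))) = Add(15328, -1536) = 13792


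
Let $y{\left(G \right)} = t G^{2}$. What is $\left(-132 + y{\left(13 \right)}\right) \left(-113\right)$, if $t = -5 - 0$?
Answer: $110401$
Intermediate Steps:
$t = -5$ ($t = -5 + 0 = -5$)
$y{\left(G \right)} = - 5 G^{2}$
$\left(-132 + y{\left(13 \right)}\right) \left(-113\right) = \left(-132 - 5 \cdot 13^{2}\right) \left(-113\right) = \left(-132 - 845\right) \left(-113\right) = \left(-977\right) \left(-113\right) = 110401$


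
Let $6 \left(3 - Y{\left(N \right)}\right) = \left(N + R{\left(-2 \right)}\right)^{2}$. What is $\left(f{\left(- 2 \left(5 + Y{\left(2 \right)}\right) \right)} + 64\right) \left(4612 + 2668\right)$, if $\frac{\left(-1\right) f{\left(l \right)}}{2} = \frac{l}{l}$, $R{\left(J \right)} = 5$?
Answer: $451360$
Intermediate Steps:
$Y{\left(N \right)} = 3 - \frac{\left(5 + N\right)^{2}}{6}$ ($Y{\left(N \right)} = 3 - \frac{\left(N + 5\right)^{2}}{6} = 3 - \frac{\left(5 + N\right)^{2}}{6}$)
$f{\left(l \right)} = -2$ ($f{\left(l \right)} = - 2 \frac{l}{l} = \left(-2\right) 1 = -2$)
$\left(f{\left(- 2 \left(5 + Y{\left(2 \right)}\right) \right)} + 64\right) \left(4612 + 2668\right) = \left(-2 + 64\right) \left(4612 + 2668\right) = 62 \cdot 7280 = 451360$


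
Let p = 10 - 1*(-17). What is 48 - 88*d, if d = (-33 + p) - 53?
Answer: 5240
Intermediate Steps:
p = 27 (p = 10 + 17 = 27)
d = -59 (d = (-33 + 27) - 53 = -6 - 53 = -59)
48 - 88*d = 48 - 88*(-59) = 48 + 5192 = 5240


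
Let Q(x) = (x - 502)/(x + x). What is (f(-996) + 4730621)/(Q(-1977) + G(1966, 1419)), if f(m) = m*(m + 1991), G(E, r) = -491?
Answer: -14786382354/1938935 ≈ -7626.0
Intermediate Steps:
Q(x) = (-502 + x)/(2*x) (Q(x) = (-502 + x)/((2*x)) = (-502 + x)*(1/(2*x)) = (-502 + x)/(2*x))
f(m) = m*(1991 + m)
(f(-996) + 4730621)/(Q(-1977) + G(1966, 1419)) = (-996*(1991 - 996) + 4730621)/((1/2)*(-502 - 1977)/(-1977) - 491) = (-996*995 + 4730621)/((1/2)*(-1/1977)*(-2479) - 491) = (-991020 + 4730621)/(2479/3954 - 491) = 3739601/(-1938935/3954) = 3739601*(-3954/1938935) = -14786382354/1938935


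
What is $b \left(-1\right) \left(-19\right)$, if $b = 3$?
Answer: $57$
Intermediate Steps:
$b \left(-1\right) \left(-19\right) = 3 \left(-1\right) \left(-19\right) = \left(-3\right) \left(-19\right) = 57$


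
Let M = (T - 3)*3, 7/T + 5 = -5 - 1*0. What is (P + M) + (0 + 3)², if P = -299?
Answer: -3011/10 ≈ -301.10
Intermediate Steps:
T = -7/10 (T = 7/(-5 + (-5 - 1*0)) = 7/(-5 + (-5 + 0)) = 7/(-5 - 5) = 7/(-10) = 7*(-⅒) = -7/10 ≈ -0.70000)
M = -111/10 (M = (-7/10 - 3)*3 = -37/10*3 = -111/10 ≈ -11.100)
(P + M) + (0 + 3)² = (-299 - 111/10) + (0 + 3)² = -3101/10 + 3² = -3101/10 + 9 = -3011/10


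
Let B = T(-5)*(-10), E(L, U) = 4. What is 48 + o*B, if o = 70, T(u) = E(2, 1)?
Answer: -2752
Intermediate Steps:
T(u) = 4
B = -40 (B = 4*(-10) = -40)
48 + o*B = 48 + 70*(-40) = 48 - 2800 = -2752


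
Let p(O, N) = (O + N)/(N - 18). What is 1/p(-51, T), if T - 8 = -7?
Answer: 17/50 ≈ 0.34000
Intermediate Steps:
T = 1 (T = 8 - 7 = 1)
p(O, N) = (N + O)/(-18 + N)
1/p(-51, T) = 1/((1 - 51)/(-18 + 1)) = 1/(-50/(-17)) = 1/(-1/17*(-50)) = 1/(50/17) = 17/50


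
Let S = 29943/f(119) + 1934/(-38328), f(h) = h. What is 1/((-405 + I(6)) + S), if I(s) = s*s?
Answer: -2280516/267797825 ≈ -0.0085158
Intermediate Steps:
I(s) = s**2
S = 573712579/2280516 (S = 29943/119 + 1934/(-38328) = 29943*(1/119) + 1934*(-1/38328) = 29943/119 - 967/19164 = 573712579/2280516 ≈ 251.57)
1/((-405 + I(6)) + S) = 1/((-405 + 6**2) + 573712579/2280516) = 1/((-405 + 36) + 573712579/2280516) = 1/(-369 + 573712579/2280516) = 1/(-267797825/2280516) = -2280516/267797825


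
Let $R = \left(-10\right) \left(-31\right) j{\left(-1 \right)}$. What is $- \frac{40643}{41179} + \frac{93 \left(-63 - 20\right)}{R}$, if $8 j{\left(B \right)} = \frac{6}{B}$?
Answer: $\frac{6632499}{205895} \approx 32.213$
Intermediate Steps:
$j{\left(B \right)} = \frac{3}{4 B}$ ($j{\left(B \right)} = \frac{6 \frac{1}{B}}{8} = \frac{3}{4 B}$)
$R = - \frac{465}{2}$ ($R = \left(-10\right) \left(-31\right) \frac{3}{4 \left(-1\right)} = 310 \cdot \frac{3}{4} \left(-1\right) = 310 \left(- \frac{3}{4}\right) = - \frac{465}{2} \approx -232.5$)
$- \frac{40643}{41179} + \frac{93 \left(-63 - 20\right)}{R} = - \frac{40643}{41179} + \frac{93 \left(-63 - 20\right)}{- \frac{465}{2}} = \left(-40643\right) \frac{1}{41179} + 93 \left(-83\right) \left(- \frac{2}{465}\right) = - \frac{40643}{41179} - - \frac{166}{5} = - \frac{40643}{41179} + \frac{166}{5} = \frac{6632499}{205895}$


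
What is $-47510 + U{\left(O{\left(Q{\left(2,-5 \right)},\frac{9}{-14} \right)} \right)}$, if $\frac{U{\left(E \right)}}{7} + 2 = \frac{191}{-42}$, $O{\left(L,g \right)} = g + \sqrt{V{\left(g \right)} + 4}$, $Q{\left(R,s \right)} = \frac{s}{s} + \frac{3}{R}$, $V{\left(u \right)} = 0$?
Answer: $- \frac{285335}{6} \approx -47556.0$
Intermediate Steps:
$Q{\left(R,s \right)} = 1 + \frac{3}{R}$
$O{\left(L,g \right)} = 2 + g$ ($O{\left(L,g \right)} = g + \sqrt{0 + 4} = g + \sqrt{4} = g + 2 = 2 + g$)
$U{\left(E \right)} = - \frac{275}{6}$ ($U{\left(E \right)} = -14 + 7 \frac{191}{-42} = -14 + 7 \cdot 191 \left(- \frac{1}{42}\right) = -14 + 7 \left(- \frac{191}{42}\right) = -14 - \frac{191}{6} = - \frac{275}{6}$)
$-47510 + U{\left(O{\left(Q{\left(2,-5 \right)},\frac{9}{-14} \right)} \right)} = -47510 - \frac{275}{6} = - \frac{285335}{6}$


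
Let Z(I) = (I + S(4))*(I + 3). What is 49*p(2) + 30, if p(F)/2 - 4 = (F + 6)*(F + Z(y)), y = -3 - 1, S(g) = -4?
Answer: 8262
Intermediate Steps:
y = -4
Z(I) = (-4 + I)*(3 + I) (Z(I) = (I - 4)*(I + 3) = (-4 + I)*(3 + I))
p(F) = 8 + 2*(6 + F)*(8 + F) (p(F) = 8 + 2*((F + 6)*(F + (-12 + (-4)² - 1*(-4)))) = 8 + 2*((6 + F)*(F + (-12 + 16 + 4))) = 8 + 2*((6 + F)*(F + 8)) = 8 + 2*((6 + F)*(8 + F)) = 8 + 2*(6 + F)*(8 + F))
49*p(2) + 30 = 49*(104 + 2*2² + 28*2) + 30 = 49*(104 + 2*4 + 56) + 30 = 49*(104 + 8 + 56) + 30 = 49*168 + 30 = 8232 + 30 = 8262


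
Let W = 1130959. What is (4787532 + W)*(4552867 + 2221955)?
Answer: 40096723033602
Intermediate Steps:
(4787532 + W)*(4552867 + 2221955) = (4787532 + 1130959)*(4552867 + 2221955) = 5918491*6774822 = 40096723033602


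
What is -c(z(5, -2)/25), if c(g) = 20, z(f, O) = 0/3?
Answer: -20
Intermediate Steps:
z(f, O) = 0 (z(f, O) = 0*(1/3) = 0)
-c(z(5, -2)/25) = -1*20 = -20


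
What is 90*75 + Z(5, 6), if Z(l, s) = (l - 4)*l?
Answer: 6755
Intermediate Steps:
Z(l, s) = l*(-4 + l) (Z(l, s) = (-4 + l)*l = l*(-4 + l))
90*75 + Z(5, 6) = 90*75 + 5*(-4 + 5) = 6750 + 5*1 = 6750 + 5 = 6755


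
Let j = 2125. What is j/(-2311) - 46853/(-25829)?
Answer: 53390658/59690819 ≈ 0.89445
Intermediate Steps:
j/(-2311) - 46853/(-25829) = 2125/(-2311) - 46853/(-25829) = 2125*(-1/2311) - 46853*(-1/25829) = -2125/2311 + 46853/25829 = 53390658/59690819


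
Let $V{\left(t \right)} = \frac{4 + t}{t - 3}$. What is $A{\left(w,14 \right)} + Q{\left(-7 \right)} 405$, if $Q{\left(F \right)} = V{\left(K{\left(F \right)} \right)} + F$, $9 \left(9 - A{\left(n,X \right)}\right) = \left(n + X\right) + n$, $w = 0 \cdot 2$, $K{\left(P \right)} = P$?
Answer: $- \frac{48709}{18} \approx -2706.1$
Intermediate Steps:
$V{\left(t \right)} = \frac{4 + t}{-3 + t}$
$w = 0$
$A{\left(n,X \right)} = 9 - \frac{2 n}{9} - \frac{X}{9}$ ($A{\left(n,X \right)} = 9 - \frac{\left(n + X\right) + n}{9} = 9 - \frac{\left(X + n\right) + n}{9} = 9 - \frac{X + 2 n}{9} = 9 - \left(\frac{X}{9} + \frac{2 n}{9}\right) = 9 - \frac{2 n}{9} - \frac{X}{9}$)
$Q{\left(F \right)} = F + \frac{4 + F}{-3 + F}$ ($Q{\left(F \right)} = \frac{4 + F}{-3 + F} + F = F + \frac{4 + F}{-3 + F}$)
$A{\left(w,14 \right)} + Q{\left(-7 \right)} 405 = \left(9 - 0 - \frac{14}{9}\right) + \frac{4 - 7 - 7 \left(-3 - 7\right)}{-3 - 7} \cdot 405 = \left(9 + 0 - \frac{14}{9}\right) + \frac{4 - 7 - -70}{-10} \cdot 405 = \frac{67}{9} + - \frac{4 - 7 + 70}{10} \cdot 405 = \frac{67}{9} + \left(- \frac{1}{10}\right) 67 \cdot 405 = \frac{67}{9} - \frac{5427}{2} = - \frac{48709}{18}$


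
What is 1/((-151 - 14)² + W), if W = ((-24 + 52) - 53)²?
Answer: 1/27850 ≈ 3.5907e-5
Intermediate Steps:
W = 625 (W = (28 - 53)² = (-25)² = 625)
1/((-151 - 14)² + W) = 1/((-151 - 14)² + 625) = 1/((-165)² + 625) = 1/(27225 + 625) = 1/27850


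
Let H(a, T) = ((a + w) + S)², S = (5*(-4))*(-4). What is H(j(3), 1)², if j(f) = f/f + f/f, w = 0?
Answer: 45212176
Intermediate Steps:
j(f) = 2 (j(f) = 1 + 1 = 2)
S = 80 (S = -20*(-4) = 80)
H(a, T) = (80 + a)² (H(a, T) = ((a + 0) + 80)² = (a + 80)² = (80 + a)²)
H(j(3), 1)² = ((80 + 2)²)² = (82²)² = 6724² = 45212176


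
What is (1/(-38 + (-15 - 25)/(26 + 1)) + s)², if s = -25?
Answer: 711662329/1136356 ≈ 626.27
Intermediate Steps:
(1/(-38 + (-15 - 25)/(26 + 1)) + s)² = (1/(-38 + (-15 - 25)/(26 + 1)) - 25)² = (1/(-38 - 40/27) - 25)² = (1/(-1066/27) - 25)² = (-27/1066 - 25)² = (-26677/1066)² = 711662329/1136356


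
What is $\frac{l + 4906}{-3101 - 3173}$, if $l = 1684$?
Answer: $- \frac{3295}{3137} \approx -1.0504$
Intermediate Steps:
$\frac{l + 4906}{-3101 - 3173} = \frac{1684 + 4906}{-3101 - 3173} = \frac{6590}{-6274} = 6590 \left(- \frac{1}{6274}\right) = - \frac{3295}{3137}$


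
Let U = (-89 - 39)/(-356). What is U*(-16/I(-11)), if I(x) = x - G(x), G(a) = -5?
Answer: 256/267 ≈ 0.95880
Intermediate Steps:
U = 32/89 (U = -128*(-1/356) = 32/89 ≈ 0.35955)
I(x) = 5 + x (I(x) = x - 1*(-5) = x + 5 = 5 + x)
U*(-16/I(-11)) = 32*(-16/(5 - 11))/89 = 32*(-16/(-6))/89 = 32*(-16*(-⅙))/89 = (32/89)*(8/3) = 256/267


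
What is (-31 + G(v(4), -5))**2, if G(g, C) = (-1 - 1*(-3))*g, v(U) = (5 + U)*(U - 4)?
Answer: 961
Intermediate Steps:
v(U) = (-4 + U)*(5 + U) (v(U) = (5 + U)*(-4 + U) = (-4 + U)*(5 + U))
G(g, C) = 2*g (G(g, C) = (-1 + 3)*g = 2*g)
(-31 + G(v(4), -5))**2 = (-31 + 2*(-20 + 4 + 4**2))**2 = (-31 + 2*(-20 + 4 + 16))**2 = (-31 + 2*0)**2 = (-31 + 0)**2 = (-31)**2 = 961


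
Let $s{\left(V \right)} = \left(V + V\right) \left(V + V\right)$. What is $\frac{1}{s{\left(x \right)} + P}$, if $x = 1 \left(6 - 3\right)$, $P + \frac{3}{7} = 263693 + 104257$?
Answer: $\frac{7}{2575899} \approx 2.7175 \cdot 10^{-6}$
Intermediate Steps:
$P = \frac{2575647}{7}$ ($P = - \frac{3}{7} + \left(263693 + 104257\right) = - \frac{3}{7} + 367950 = \frac{2575647}{7} \approx 3.6795 \cdot 10^{5}$)
$x = 3$ ($x = 1 \cdot 3 = 3$)
$s{\left(V \right)} = 4 V^{2}$ ($s{\left(V \right)} = 2 V 2 V = 4 V^{2}$)
$\frac{1}{s{\left(x \right)} + P} = \frac{1}{4 \cdot 3^{2} + \frac{2575647}{7}} = \frac{1}{4 \cdot 9 + \frac{2575647}{7}} = \frac{1}{36 + \frac{2575647}{7}} = \frac{1}{\frac{2575899}{7}} = \frac{7}{2575899}$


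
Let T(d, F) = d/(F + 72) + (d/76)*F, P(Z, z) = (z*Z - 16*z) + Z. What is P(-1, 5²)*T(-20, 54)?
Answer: 2442400/399 ≈ 6121.3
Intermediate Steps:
P(Z, z) = Z - 16*z + Z*z (P(Z, z) = (Z*z - 16*z) + Z = (-16*z + Z*z) + Z = Z - 16*z + Z*z)
T(d, F) = d/(72 + F) + F*d/76 (T(d, F) = d/(72 + F) + (d*(1/76))*F = d/(72 + F) + (d/76)*F = d/(72 + F) + F*d/76)
P(-1, 5²)*T(-20, 54) = (-1 - 16*5² - 1*5²)*((1/76)*(-20)*(76 + 54² + 72*54)/(72 + 54)) = (-1 - 16*25 - 1*25)*((1/76)*(-20)*(76 + 2916 + 3888)/126) = (-1 - 400 - 25)*((1/76)*(-20)*(1/126)*6880) = -426*(-17200/1197) = 2442400/399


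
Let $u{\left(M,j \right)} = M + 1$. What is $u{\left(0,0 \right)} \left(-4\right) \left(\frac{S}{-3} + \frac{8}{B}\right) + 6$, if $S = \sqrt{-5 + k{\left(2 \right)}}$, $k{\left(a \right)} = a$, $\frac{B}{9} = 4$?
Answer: $\frac{46}{9} + \frac{4 i \sqrt{3}}{3} \approx 5.1111 + 2.3094 i$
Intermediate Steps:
$B = 36$ ($B = 9 \cdot 4 = 36$)
$u{\left(M,j \right)} = 1 + M$
$S = i \sqrt{3}$ ($S = \sqrt{-5 + 2} = \sqrt{-3} = i \sqrt{3} \approx 1.732 i$)
$u{\left(0,0 \right)} \left(-4\right) \left(\frac{S}{-3} + \frac{8}{B}\right) + 6 = \left(1 + 0\right) \left(-4\right) \left(\frac{i \sqrt{3}}{-3} + \frac{8}{36}\right) + 6 = 1 \left(-4\right) \left(i \sqrt{3} \left(- \frac{1}{3}\right) + 8 \cdot \frac{1}{36}\right) + 6 = - 4 \left(- \frac{i \sqrt{3}}{3} + \frac{2}{9}\right) + 6 = - 4 \left(\frac{2}{9} - \frac{i \sqrt{3}}{3}\right) + 6 = \left(- \frac{8}{9} + \frac{4 i \sqrt{3}}{3}\right) + 6 = \frac{46}{9} + \frac{4 i \sqrt{3}}{3}$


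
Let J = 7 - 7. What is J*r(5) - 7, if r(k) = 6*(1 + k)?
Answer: -7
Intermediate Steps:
J = 0
r(k) = 6 + 6*k
J*r(5) - 7 = 0*(6 + 6*5) - 7 = 0*(6 + 30) - 7 = 0*36 - 7 = 0 - 7 = -7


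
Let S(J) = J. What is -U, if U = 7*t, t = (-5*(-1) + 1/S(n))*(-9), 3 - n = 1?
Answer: 693/2 ≈ 346.50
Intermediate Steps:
n = 2 (n = 3 - 1*1 = 3 - 1 = 2)
t = -99/2 (t = (-5*(-1) + 1/2)*(-9) = (5 + ½)*(-9) = (11/2)*(-9) = -99/2 ≈ -49.500)
U = -693/2 (U = 7*(-99/2) = -693/2 ≈ -346.50)
-U = -1*(-693/2) = 693/2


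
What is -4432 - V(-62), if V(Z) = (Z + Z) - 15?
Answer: -4293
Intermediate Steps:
V(Z) = -15 + 2*Z (V(Z) = 2*Z - 15 = -15 + 2*Z)
-4432 - V(-62) = -4432 - (-15 + 2*(-62)) = -4432 - (-15 - 124) = -4432 - 1*(-139) = -4432 + 139 = -4293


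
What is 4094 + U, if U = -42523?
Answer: -38429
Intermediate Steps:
4094 + U = 4094 - 42523 = -38429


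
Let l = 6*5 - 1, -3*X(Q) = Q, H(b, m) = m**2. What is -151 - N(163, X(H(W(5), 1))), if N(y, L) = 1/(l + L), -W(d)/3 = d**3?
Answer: -12989/86 ≈ -151.03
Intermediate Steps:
W(d) = -3*d**3
X(Q) = -Q/3
l = 29 (l = 30 - 1 = 29)
N(y, L) = 1/(29 + L)
-151 - N(163, X(H(W(5), 1))) = -151 - 1/(29 - 1/3*1**2) = -151 - 1/(29 - 1/3*1) = -151 - 1/(29 - 1/3) = -151 - 1/86/3 = -151 - 1*3/86 = -151 - 3/86 = -12989/86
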